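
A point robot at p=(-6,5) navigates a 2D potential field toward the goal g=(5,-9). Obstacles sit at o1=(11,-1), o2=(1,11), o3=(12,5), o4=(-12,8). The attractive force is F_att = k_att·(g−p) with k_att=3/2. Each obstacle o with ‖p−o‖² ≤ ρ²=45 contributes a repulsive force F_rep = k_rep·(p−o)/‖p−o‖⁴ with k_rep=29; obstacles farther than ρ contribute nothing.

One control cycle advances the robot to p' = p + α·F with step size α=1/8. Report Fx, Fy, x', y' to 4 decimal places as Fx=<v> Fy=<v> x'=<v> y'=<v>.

F_att = 3/2·(g−p) = 3/2·(11,-14) = (16.5000,-21.0000)
o1: d²=325 > ρ²=45 → inactive
o2: d²=85 > ρ²=45 → inactive
o3: d²=324 > ρ²=45 → inactive
o4: d²=45 ≤ ρ²=45; F_rep = 29·(6,-3)/45² = (0.0859,-0.0430)
F = F_att + ΣF_rep = (16.5859,-21.0430)
p' = p + 1/8·F = (-3.9268,2.3696)

Fx=16.5859 Fy=-21.0430 x'=-3.9268 y'=2.3696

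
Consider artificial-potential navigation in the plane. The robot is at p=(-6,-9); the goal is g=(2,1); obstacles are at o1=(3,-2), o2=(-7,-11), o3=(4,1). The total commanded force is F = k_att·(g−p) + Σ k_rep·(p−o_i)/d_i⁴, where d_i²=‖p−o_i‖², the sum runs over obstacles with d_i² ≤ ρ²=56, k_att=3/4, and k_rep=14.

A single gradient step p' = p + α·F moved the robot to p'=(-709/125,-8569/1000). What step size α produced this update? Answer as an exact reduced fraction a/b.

F_att = 3/4·(g−p) = 3/4·(8,10) = (6.0000,7.5000)
o1: d²=130 > ρ²=56 → inactive
o2: d²=5 ≤ ρ²=56; F_rep = 14·(1,2)/5² = (0.5600,1.1200)
o3: d²=200 > ρ²=56 → inactive
F = F_att + ΣF_rep = (6.5600,8.6200)
Δp = p'−p = (0.3280,0.4310); α = Δx/Fx = (41/125) / (164/25) = 1/20
check: Δy/Fy = (431/1000) / (431/50) = 1/20 ✓

α = 1/20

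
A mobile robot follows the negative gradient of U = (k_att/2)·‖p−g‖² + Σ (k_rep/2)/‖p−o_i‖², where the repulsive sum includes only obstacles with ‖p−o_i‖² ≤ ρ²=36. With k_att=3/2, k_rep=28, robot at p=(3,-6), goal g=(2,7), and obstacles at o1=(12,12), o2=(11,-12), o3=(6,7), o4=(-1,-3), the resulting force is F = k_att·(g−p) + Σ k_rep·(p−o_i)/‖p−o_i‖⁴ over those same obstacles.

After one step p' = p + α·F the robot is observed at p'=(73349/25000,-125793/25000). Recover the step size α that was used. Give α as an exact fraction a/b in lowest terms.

F_att = 3/2·(g−p) = 3/2·(-1,13) = (-1.5000,19.5000)
o1: d²=405 > ρ²=36 → inactive
o2: d²=100 > ρ²=36 → inactive
o3: d²=178 > ρ²=36 → inactive
o4: d²=25 ≤ ρ²=36; F_rep = 28·(4,-3)/25² = (0.1792,-0.1344)
F = F_att + ΣF_rep = (-1.3208,19.3656)
Δp = p'−p = (-0.0660,0.9683); α = Δx/Fx = (-1651/25000) / (-1651/1250) = 1/20
check: Δy/Fy = (24207/25000) / (24207/1250) = 1/20 ✓

α = 1/20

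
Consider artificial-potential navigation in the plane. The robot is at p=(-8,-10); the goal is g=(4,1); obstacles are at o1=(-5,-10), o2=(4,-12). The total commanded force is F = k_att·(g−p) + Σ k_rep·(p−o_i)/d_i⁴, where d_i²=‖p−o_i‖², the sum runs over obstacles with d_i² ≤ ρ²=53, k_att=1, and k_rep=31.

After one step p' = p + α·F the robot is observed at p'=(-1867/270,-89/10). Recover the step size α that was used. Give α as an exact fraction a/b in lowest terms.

F_att = 1·(g−p) = 1·(12,11) = (12.0000,11.0000)
o1: d²=9 ≤ ρ²=53; F_rep = 31·(-3,0)/9² = (-1.1481,0.0000)
o2: d²=148 > ρ²=53 → inactive
F = F_att + ΣF_rep = (10.8519,11.0000)
Δp = p'−p = (1.0852,1.1000); α = Δx/Fx = (293/270) / (293/27) = 1/10
check: Δy/Fy = (11/10) / (11) = 1/10 ✓

α = 1/10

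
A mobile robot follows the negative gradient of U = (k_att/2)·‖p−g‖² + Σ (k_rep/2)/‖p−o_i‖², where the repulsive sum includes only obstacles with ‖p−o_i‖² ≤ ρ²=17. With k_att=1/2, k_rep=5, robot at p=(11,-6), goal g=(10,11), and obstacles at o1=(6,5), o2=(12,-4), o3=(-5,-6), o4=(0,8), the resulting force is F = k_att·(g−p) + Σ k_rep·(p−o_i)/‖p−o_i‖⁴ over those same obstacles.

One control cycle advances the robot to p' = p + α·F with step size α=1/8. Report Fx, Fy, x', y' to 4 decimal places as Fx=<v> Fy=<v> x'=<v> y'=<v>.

F_att = 1/2·(g−p) = 1/2·(-1,17) = (-0.5000,8.5000)
o1: d²=146 > ρ²=17 → inactive
o2: d²=5 ≤ ρ²=17; F_rep = 5·(-1,-2)/5² = (-0.2000,-0.4000)
o3: d²=256 > ρ²=17 → inactive
o4: d²=317 > ρ²=17 → inactive
F = F_att + ΣF_rep = (-0.7000,8.1000)
p' = p + 1/8·F = (10.9125,-4.9875)

Fx=-0.7000 Fy=8.1000 x'=10.9125 y'=-4.9875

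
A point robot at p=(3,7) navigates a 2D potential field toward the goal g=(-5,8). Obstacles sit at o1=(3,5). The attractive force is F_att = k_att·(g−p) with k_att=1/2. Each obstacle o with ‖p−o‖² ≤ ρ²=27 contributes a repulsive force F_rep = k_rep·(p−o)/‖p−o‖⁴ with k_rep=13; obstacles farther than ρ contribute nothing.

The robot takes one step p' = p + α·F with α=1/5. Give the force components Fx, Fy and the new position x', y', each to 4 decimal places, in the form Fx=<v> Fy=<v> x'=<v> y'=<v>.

Fx=-4.0000 Fy=2.1250 x'=2.2000 y'=7.4250

F_att = 1/2·(g−p) = 1/2·(-8,1) = (-4.0000,0.5000)
o1: d²=4 ≤ ρ²=27; F_rep = 13·(0,2)/4² = (0.0000,1.6250)
F = F_att + ΣF_rep = (-4.0000,2.1250)
p' = p + 1/5·F = (2.2000,7.4250)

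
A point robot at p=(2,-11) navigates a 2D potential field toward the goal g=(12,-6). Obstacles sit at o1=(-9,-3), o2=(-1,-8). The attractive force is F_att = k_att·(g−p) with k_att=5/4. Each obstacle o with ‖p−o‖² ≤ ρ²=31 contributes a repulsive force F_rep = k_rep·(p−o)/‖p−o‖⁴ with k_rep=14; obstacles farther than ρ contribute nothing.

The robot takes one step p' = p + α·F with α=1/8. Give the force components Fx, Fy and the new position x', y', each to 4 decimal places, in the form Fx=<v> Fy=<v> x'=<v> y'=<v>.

F_att = 5/4·(g−p) = 5/4·(10,5) = (12.5000,6.2500)
o1: d²=185 > ρ²=31 → inactive
o2: d²=18 ≤ ρ²=31; F_rep = 14·(3,-3)/18² = (0.1296,-0.1296)
F = F_att + ΣF_rep = (12.6296,6.1204)
p' = p + 1/8·F = (3.5787,-10.2350)

Fx=12.6296 Fy=6.1204 x'=3.5787 y'=-10.2350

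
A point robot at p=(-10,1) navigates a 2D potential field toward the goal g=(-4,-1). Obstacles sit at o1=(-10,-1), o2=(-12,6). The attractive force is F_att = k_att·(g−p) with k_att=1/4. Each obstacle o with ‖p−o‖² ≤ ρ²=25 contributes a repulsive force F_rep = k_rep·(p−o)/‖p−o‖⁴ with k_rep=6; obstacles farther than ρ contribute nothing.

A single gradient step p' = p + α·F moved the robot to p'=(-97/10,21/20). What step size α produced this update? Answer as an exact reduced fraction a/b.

α = 1/5

F_att = 1/4·(g−p) = 1/4·(6,-2) = (1.5000,-0.5000)
o1: d²=4 ≤ ρ²=25; F_rep = 6·(0,2)/4² = (0.0000,0.7500)
o2: d²=29 > ρ²=25 → inactive
F = F_att + ΣF_rep = (1.5000,0.2500)
Δp = p'−p = (0.3000,0.0500); α = Δx/Fx = (3/10) / (3/2) = 1/5
check: Δy/Fy = (1/20) / (1/4) = 1/5 ✓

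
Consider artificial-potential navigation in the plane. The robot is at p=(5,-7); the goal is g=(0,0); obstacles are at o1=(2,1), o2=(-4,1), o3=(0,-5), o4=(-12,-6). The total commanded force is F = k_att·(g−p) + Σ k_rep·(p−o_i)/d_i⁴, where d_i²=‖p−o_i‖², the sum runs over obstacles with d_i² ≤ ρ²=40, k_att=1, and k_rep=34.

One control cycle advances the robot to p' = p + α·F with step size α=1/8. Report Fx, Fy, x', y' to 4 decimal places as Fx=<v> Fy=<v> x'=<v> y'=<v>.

F_att = 1·(g−p) = 1·(-5,7) = (-5.0000,7.0000)
o1: d²=73 > ρ²=40 → inactive
o2: d²=145 > ρ²=40 → inactive
o3: d²=29 ≤ ρ²=40; F_rep = 34·(5,-2)/29² = (0.2021,-0.0809)
o4: d²=290 > ρ²=40 → inactive
F = F_att + ΣF_rep = (-4.7979,6.9191)
p' = p + 1/8·F = (4.4003,-6.1351)

Fx=-4.7979 Fy=6.9191 x'=4.4003 y'=-6.1351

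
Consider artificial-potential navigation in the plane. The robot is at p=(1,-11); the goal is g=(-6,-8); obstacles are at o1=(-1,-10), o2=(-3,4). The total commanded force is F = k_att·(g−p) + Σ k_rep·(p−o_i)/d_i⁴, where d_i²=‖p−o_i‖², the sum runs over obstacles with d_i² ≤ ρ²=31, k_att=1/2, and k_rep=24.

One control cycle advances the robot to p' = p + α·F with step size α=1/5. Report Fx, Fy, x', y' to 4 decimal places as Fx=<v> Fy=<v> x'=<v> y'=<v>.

F_att = 1/2·(g−p) = 1/2·(-7,3) = (-3.5000,1.5000)
o1: d²=5 ≤ ρ²=31; F_rep = 24·(2,-1)/5² = (1.9200,-0.9600)
o2: d²=241 > ρ²=31 → inactive
F = F_att + ΣF_rep = (-1.5800,0.5400)
p' = p + 1/5·F = (0.6840,-10.8920)

Fx=-1.5800 Fy=0.5400 x'=0.6840 y'=-10.8920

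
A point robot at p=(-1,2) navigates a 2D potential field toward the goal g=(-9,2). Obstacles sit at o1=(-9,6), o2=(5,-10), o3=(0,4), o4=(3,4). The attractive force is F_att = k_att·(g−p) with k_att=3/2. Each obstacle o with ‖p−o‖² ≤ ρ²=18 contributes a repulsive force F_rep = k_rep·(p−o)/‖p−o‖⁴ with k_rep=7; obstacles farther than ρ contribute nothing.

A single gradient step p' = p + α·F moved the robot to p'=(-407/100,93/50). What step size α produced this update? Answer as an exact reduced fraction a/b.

F_att = 3/2·(g−p) = 3/2·(-8,0) = (-12.0000,0.0000)
o1: d²=80 > ρ²=18 → inactive
o2: d²=180 > ρ²=18 → inactive
o3: d²=5 ≤ ρ²=18; F_rep = 7·(-1,-2)/5² = (-0.2800,-0.5600)
o4: d²=20 > ρ²=18 → inactive
F = F_att + ΣF_rep = (-12.2800,-0.5600)
Δp = p'−p = (-3.0700,-0.1400); α = Δx/Fx = (-307/100) / (-307/25) = 1/4
check: Δy/Fy = (-7/50) / (-14/25) = 1/4 ✓

α = 1/4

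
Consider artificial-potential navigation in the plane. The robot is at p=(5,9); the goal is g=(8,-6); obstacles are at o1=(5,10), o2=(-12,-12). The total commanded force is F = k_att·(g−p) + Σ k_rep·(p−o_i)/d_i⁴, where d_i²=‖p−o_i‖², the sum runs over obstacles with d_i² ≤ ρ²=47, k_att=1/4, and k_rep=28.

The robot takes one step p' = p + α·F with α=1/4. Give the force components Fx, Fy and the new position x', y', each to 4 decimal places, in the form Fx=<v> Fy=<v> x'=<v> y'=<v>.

F_att = 1/4·(g−p) = 1/4·(3,-15) = (0.7500,-3.7500)
o1: d²=1 ≤ ρ²=47; F_rep = 28·(0,-1)/1² = (0.0000,-28.0000)
o2: d²=730 > ρ²=47 → inactive
F = F_att + ΣF_rep = (0.7500,-31.7500)
p' = p + 1/4·F = (5.1875,1.0625)

Fx=0.7500 Fy=-31.7500 x'=5.1875 y'=1.0625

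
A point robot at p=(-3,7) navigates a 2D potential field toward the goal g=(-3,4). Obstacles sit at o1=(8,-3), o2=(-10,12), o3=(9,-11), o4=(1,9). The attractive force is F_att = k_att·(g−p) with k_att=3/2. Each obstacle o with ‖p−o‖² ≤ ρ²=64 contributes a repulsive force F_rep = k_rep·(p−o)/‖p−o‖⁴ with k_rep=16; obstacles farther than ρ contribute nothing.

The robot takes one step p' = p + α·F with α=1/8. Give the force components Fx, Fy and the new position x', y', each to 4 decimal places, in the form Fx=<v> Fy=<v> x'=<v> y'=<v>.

F_att = 3/2·(g−p) = 3/2·(0,-3) = (0.0000,-4.5000)
o1: d²=221 > ρ²=64 → inactive
o2: d²=74 > ρ²=64 → inactive
o3: d²=468 > ρ²=64 → inactive
o4: d²=20 ≤ ρ²=64; F_rep = 16·(-4,-2)/20² = (-0.1600,-0.0800)
F = F_att + ΣF_rep = (-0.1600,-4.5800)
p' = p + 1/8·F = (-3.0200,6.4275)

Fx=-0.1600 Fy=-4.5800 x'=-3.0200 y'=6.4275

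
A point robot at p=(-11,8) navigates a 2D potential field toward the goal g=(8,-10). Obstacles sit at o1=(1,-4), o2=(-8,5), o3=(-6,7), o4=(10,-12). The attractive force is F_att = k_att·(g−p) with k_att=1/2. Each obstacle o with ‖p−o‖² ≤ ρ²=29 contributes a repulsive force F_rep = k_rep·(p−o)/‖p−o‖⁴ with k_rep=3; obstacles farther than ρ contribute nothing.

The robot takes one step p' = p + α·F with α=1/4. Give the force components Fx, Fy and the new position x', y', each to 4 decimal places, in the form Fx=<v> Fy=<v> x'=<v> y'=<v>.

Fx=9.4500 Fy=-8.9678 x'=-8.6375 y'=5.7581

F_att = 1/2·(g−p) = 1/2·(19,-18) = (9.5000,-9.0000)
o1: d²=288 > ρ²=29 → inactive
o2: d²=18 ≤ ρ²=29; F_rep = 3·(-3,3)/18² = (-0.0278,0.0278)
o3: d²=26 ≤ ρ²=29; F_rep = 3·(-5,1)/26² = (-0.0222,0.0044)
o4: d²=841 > ρ²=29 → inactive
F = F_att + ΣF_rep = (9.4500,-8.9678)
p' = p + 1/4·F = (-8.6375,5.7581)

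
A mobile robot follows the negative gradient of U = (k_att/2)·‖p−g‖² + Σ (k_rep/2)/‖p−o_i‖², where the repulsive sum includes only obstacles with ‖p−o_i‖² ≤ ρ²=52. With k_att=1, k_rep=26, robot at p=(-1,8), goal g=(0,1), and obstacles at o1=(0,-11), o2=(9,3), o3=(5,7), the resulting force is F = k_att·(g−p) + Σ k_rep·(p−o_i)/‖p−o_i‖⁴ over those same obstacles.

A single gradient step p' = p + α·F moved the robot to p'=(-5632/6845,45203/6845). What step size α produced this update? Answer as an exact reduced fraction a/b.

α = 1/5

F_att = 1·(g−p) = 1·(1,-7) = (1.0000,-7.0000)
o1: d²=362 > ρ²=52 → inactive
o2: d²=125 > ρ²=52 → inactive
o3: d²=37 ≤ ρ²=52; F_rep = 26·(-6,1)/37² = (-0.1140,0.0190)
F = F_att + ΣF_rep = (0.8860,-6.9810)
Δp = p'−p = (0.1772,-1.3962); α = Δx/Fx = (1213/6845) / (1213/1369) = 1/5
check: Δy/Fy = (-9557/6845) / (-9557/1369) = 1/5 ✓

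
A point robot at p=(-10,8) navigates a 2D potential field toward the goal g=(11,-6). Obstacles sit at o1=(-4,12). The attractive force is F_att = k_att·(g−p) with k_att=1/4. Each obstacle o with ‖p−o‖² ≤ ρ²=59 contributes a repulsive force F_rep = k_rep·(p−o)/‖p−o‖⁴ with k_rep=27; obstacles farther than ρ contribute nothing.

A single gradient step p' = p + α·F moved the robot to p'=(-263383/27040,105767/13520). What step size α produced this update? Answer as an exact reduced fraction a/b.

α = 1/20

F_att = 1/4·(g−p) = 1/4·(21,-14) = (5.2500,-3.5000)
o1: d²=52 ≤ ρ²=59; F_rep = 27·(-6,-4)/52² = (-0.0599,-0.0399)
F = F_att + ΣF_rep = (5.1901,-3.5399)
Δp = p'−p = (0.2595,-0.1770); α = Δx/Fx = (7017/27040) / (7017/1352) = 1/20
check: Δy/Fy = (-2393/13520) / (-2393/676) = 1/20 ✓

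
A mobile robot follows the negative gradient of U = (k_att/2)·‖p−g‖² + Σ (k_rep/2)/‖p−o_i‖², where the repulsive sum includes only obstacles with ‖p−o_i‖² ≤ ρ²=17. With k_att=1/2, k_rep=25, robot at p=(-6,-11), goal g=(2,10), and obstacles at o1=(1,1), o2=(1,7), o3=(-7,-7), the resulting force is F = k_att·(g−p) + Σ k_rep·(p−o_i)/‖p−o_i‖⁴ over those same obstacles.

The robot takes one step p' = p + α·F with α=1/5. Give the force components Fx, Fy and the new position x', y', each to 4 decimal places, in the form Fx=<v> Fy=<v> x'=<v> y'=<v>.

F_att = 1/2·(g−p) = 1/2·(8,21) = (4.0000,10.5000)
o1: d²=193 > ρ²=17 → inactive
o2: d²=373 > ρ²=17 → inactive
o3: d²=17 ≤ ρ²=17; F_rep = 25·(1,-4)/17² = (0.0865,-0.3460)
F = F_att + ΣF_rep = (4.0865,10.1540)
p' = p + 1/5·F = (-5.1827,-8.9692)

Fx=4.0865 Fy=10.1540 x'=-5.1827 y'=-8.9692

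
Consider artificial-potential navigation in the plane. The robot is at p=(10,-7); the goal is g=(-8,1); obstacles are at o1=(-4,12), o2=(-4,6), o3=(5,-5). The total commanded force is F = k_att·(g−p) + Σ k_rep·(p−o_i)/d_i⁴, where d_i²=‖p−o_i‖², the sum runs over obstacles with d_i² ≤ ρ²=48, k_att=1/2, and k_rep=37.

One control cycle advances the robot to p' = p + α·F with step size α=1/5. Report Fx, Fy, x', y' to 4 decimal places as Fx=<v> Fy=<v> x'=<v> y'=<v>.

F_att = 1/2·(g−p) = 1/2·(-18,8) = (-9.0000,4.0000)
o1: d²=557 > ρ²=48 → inactive
o2: d²=365 > ρ²=48 → inactive
o3: d²=29 ≤ ρ²=48; F_rep = 37·(5,-2)/29² = (0.2200,-0.0880)
F = F_att + ΣF_rep = (-8.7800,3.9120)
p' = p + 1/5·F = (8.2440,-6.2176)

Fx=-8.7800 Fy=3.9120 x'=8.2440 y'=-6.2176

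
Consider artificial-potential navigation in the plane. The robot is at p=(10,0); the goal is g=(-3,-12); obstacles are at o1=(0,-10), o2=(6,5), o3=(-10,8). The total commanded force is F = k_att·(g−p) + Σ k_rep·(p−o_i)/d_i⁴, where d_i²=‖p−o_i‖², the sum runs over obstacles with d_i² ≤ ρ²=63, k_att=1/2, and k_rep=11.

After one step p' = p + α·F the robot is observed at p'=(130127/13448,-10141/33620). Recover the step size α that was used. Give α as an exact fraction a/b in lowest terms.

α = 1/20

F_att = 1/2·(g−p) = 1/2·(-13,-12) = (-6.5000,-6.0000)
o1: d²=200 > ρ²=63 → inactive
o2: d²=41 ≤ ρ²=63; F_rep = 11·(4,-5)/41² = (0.0262,-0.0327)
o3: d²=464 > ρ²=63 → inactive
F = F_att + ΣF_rep = (-6.4738,-6.0327)
Δp = p'−p = (-0.3237,-0.3016); α = Δx/Fx = (-4353/13448) / (-21765/3362) = 1/20
check: Δy/Fy = (-10141/33620) / (-10141/1681) = 1/20 ✓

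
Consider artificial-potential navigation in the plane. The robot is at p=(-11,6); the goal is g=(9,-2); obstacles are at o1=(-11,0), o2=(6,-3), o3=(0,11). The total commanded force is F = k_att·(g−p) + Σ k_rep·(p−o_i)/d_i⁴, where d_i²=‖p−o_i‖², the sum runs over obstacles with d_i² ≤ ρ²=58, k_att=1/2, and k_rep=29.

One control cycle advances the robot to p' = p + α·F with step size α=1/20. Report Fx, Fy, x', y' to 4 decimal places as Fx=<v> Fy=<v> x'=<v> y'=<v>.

F_att = 1/2·(g−p) = 1/2·(20,-8) = (10.0000,-4.0000)
o1: d²=36 ≤ ρ²=58; F_rep = 29·(0,6)/36² = (0.0000,0.1343)
o2: d²=370 > ρ²=58 → inactive
o3: d²=146 > ρ²=58 → inactive
F = F_att + ΣF_rep = (10.0000,-3.8657)
p' = p + 1/20·F = (-10.5000,5.8067)

Fx=10.0000 Fy=-3.8657 x'=-10.5000 y'=5.8067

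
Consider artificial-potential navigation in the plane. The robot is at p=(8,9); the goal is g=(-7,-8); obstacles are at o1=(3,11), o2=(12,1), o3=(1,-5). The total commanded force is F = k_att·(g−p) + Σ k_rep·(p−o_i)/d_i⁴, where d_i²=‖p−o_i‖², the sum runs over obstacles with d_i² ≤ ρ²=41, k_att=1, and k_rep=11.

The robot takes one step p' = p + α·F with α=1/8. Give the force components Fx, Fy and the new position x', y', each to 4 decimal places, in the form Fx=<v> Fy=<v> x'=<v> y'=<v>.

Fx=-14.9346 Fy=-17.0262 x'=6.1332 y'=6.8717

F_att = 1·(g−p) = 1·(-15,-17) = (-15.0000,-17.0000)
o1: d²=29 ≤ ρ²=41; F_rep = 11·(5,-2)/29² = (0.0654,-0.0262)
o2: d²=80 > ρ²=41 → inactive
o3: d²=245 > ρ²=41 → inactive
F = F_att + ΣF_rep = (-14.9346,-17.0262)
p' = p + 1/8·F = (6.1332,6.8717)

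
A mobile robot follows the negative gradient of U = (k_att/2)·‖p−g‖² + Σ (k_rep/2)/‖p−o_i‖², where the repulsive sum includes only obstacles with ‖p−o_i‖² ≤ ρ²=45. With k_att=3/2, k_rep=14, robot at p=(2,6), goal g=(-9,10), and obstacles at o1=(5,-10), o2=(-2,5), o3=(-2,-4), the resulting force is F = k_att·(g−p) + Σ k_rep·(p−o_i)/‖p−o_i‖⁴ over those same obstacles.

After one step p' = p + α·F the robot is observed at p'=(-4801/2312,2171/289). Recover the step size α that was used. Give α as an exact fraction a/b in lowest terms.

α = 1/4

F_att = 3/2·(g−p) = 3/2·(-11,4) = (-16.5000,6.0000)
o1: d²=265 > ρ²=45 → inactive
o2: d²=17 ≤ ρ²=45; F_rep = 14·(4,1)/17² = (0.1938,0.0484)
o3: d²=116 > ρ²=45 → inactive
F = F_att + ΣF_rep = (-16.3062,6.0484)
Δp = p'−p = (-4.0766,1.5121); α = Δx/Fx = (-9425/2312) / (-9425/578) = 1/4
check: Δy/Fy = (437/289) / (1748/289) = 1/4 ✓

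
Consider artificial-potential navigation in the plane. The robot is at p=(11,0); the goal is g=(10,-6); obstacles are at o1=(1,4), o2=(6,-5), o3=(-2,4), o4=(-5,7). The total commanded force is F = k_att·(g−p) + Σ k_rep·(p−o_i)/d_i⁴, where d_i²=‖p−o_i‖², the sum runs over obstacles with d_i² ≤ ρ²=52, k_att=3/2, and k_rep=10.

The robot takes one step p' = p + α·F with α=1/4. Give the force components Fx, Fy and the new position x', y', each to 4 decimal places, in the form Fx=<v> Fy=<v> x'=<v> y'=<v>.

F_att = 3/2·(g−p) = 3/2·(-1,-6) = (-1.5000,-9.0000)
o1: d²=116 > ρ²=52 → inactive
o2: d²=50 ≤ ρ²=52; F_rep = 10·(5,5)/50² = (0.0200,0.0200)
o3: d²=185 > ρ²=52 → inactive
o4: d²=305 > ρ²=52 → inactive
F = F_att + ΣF_rep = (-1.4800,-8.9800)
p' = p + 1/4·F = (10.6300,-2.2450)

Fx=-1.4800 Fy=-8.9800 x'=10.6300 y'=-2.2450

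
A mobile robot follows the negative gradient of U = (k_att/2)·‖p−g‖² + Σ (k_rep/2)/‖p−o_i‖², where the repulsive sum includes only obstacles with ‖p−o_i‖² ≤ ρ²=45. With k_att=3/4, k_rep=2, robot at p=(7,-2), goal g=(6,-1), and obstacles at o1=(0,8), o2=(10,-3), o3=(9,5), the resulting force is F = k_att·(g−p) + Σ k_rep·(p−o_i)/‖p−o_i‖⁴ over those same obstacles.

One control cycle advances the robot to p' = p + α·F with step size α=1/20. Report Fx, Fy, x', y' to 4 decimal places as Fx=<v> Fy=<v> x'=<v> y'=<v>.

Fx=-0.8100 Fy=0.7700 x'=6.9595 y'=-1.9615

F_att = 3/4·(g−p) = 3/4·(-1,1) = (-0.7500,0.7500)
o1: d²=149 > ρ²=45 → inactive
o2: d²=10 ≤ ρ²=45; F_rep = 2·(-3,1)/10² = (-0.0600,0.0200)
o3: d²=53 > ρ²=45 → inactive
F = F_att + ΣF_rep = (-0.8100,0.7700)
p' = p + 1/20·F = (6.9595,-1.9615)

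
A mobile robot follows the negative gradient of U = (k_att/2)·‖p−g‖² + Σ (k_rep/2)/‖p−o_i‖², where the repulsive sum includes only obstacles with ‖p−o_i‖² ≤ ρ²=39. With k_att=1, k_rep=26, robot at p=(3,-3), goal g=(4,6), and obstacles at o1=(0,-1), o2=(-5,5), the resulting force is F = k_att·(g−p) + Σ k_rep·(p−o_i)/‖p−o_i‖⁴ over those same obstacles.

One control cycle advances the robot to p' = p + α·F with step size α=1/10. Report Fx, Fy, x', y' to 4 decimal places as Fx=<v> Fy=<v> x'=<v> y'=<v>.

F_att = 1·(g−p) = 1·(1,9) = (1.0000,9.0000)
o1: d²=13 ≤ ρ²=39; F_rep = 26·(3,-2)/13² = (0.4615,-0.3077)
o2: d²=128 > ρ²=39 → inactive
F = F_att + ΣF_rep = (1.4615,8.6923)
p' = p + 1/10·F = (3.1462,-2.1308)

Fx=1.4615 Fy=8.6923 x'=3.1462 y'=-2.1308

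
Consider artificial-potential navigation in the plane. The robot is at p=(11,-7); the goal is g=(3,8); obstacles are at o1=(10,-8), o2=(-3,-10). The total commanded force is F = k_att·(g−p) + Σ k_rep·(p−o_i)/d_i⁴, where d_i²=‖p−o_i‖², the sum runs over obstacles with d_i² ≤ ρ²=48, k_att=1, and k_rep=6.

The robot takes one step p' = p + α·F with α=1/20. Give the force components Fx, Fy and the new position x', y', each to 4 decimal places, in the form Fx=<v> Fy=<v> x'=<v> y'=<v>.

F_att = 1·(g−p) = 1·(-8,15) = (-8.0000,15.0000)
o1: d²=2 ≤ ρ²=48; F_rep = 6·(1,1)/2² = (1.5000,1.5000)
o2: d²=205 > ρ²=48 → inactive
F = F_att + ΣF_rep = (-6.5000,16.5000)
p' = p + 1/20·F = (10.6750,-6.1750)

Fx=-6.5000 Fy=16.5000 x'=10.6750 y'=-6.1750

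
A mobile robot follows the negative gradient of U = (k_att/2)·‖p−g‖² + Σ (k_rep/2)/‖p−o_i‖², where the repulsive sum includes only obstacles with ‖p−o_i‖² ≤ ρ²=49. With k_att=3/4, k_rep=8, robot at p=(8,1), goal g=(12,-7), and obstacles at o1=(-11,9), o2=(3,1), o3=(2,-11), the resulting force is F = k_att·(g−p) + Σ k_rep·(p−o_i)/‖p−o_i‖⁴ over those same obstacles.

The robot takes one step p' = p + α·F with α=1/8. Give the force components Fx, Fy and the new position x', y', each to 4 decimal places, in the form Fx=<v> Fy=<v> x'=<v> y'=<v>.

Fx=3.0640 Fy=-6.0000 x'=8.3830 y'=0.2500

F_att = 3/4·(g−p) = 3/4·(4,-8) = (3.0000,-6.0000)
o1: d²=425 > ρ²=49 → inactive
o2: d²=25 ≤ ρ²=49; F_rep = 8·(5,0)/25² = (0.0640,0.0000)
o3: d²=180 > ρ²=49 → inactive
F = F_att + ΣF_rep = (3.0640,-6.0000)
p' = p + 1/8·F = (8.3830,0.2500)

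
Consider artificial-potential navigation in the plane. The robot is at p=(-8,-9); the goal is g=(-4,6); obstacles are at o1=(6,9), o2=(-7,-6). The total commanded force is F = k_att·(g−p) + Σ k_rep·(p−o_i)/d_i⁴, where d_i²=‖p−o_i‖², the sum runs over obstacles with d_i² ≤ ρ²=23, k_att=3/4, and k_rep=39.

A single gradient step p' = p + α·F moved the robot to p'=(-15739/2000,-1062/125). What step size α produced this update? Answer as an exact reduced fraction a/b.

F_att = 3/4·(g−p) = 3/4·(4,15) = (3.0000,11.2500)
o1: d²=520 > ρ²=23 → inactive
o2: d²=10 ≤ ρ²=23; F_rep = 39·(-1,-3)/10² = (-0.3900,-1.1700)
F = F_att + ΣF_rep = (2.6100,10.0800)
Δp = p'−p = (0.1305,0.5040); α = Δx/Fx = (261/2000) / (261/100) = 1/20
check: Δy/Fy = (63/125) / (252/25) = 1/20 ✓

α = 1/20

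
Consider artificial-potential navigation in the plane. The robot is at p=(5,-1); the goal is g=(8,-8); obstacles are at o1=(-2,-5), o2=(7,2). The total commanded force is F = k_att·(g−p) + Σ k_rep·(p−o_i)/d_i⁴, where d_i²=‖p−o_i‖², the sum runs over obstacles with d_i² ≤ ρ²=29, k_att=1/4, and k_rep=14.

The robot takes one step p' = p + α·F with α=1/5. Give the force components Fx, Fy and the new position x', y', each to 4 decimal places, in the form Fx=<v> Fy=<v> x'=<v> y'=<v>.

F_att = 1/4·(g−p) = 1/4·(3,-7) = (0.7500,-1.7500)
o1: d²=65 > ρ²=29 → inactive
o2: d²=13 ≤ ρ²=29; F_rep = 14·(-2,-3)/13² = (-0.1657,-0.2485)
F = F_att + ΣF_rep = (0.5843,-1.9985)
p' = p + 1/5·F = (5.1169,-1.3997)

Fx=0.5843 Fy=-1.9985 x'=5.1169 y'=-1.3997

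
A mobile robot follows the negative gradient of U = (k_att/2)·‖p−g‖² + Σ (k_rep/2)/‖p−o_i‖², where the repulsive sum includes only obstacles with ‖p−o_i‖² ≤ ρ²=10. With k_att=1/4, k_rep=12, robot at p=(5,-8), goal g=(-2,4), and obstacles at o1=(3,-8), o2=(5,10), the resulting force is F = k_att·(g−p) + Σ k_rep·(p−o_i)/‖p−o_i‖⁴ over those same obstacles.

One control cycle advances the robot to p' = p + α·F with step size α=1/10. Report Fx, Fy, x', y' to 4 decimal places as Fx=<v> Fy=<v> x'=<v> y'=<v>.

Fx=-0.2500 Fy=3.0000 x'=4.9750 y'=-7.7000

F_att = 1/4·(g−p) = 1/4·(-7,12) = (-1.7500,3.0000)
o1: d²=4 ≤ ρ²=10; F_rep = 12·(2,0)/4² = (1.5000,0.0000)
o2: d²=324 > ρ²=10 → inactive
F = F_att + ΣF_rep = (-0.2500,3.0000)
p' = p + 1/10·F = (4.9750,-7.7000)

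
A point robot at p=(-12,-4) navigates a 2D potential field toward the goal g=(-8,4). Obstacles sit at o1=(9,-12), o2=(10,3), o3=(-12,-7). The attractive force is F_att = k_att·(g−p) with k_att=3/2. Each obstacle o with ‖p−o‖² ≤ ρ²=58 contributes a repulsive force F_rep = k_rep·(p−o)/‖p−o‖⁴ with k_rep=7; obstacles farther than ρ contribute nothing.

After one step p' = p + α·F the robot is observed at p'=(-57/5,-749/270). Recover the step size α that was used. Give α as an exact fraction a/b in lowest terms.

F_att = 3/2·(g−p) = 3/2·(4,8) = (6.0000,12.0000)
o1: d²=505 > ρ²=58 → inactive
o2: d²=533 > ρ²=58 → inactive
o3: d²=9 ≤ ρ²=58; F_rep = 7·(0,3)/9² = (0.0000,0.2593)
F = F_att + ΣF_rep = (6.0000,12.2593)
Δp = p'−p = (0.6000,1.2259); α = Δx/Fx = (3/5) / (6) = 1/10
check: Δy/Fy = (331/270) / (331/27) = 1/10 ✓

α = 1/10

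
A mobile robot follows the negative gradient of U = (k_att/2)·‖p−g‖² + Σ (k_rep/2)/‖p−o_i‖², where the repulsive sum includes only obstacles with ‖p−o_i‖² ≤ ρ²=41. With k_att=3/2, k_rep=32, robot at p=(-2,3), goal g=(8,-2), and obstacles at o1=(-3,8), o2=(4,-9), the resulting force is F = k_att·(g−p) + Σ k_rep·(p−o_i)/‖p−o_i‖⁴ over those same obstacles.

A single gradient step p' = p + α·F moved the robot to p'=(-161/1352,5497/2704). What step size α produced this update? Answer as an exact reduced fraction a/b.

F_att = 3/2·(g−p) = 3/2·(10,-5) = (15.0000,-7.5000)
o1: d²=26 ≤ ρ²=41; F_rep = 32·(1,-5)/26² = (0.0473,-0.2367)
o2: d²=180 > ρ²=41 → inactive
F = F_att + ΣF_rep = (15.0473,-7.7367)
Δp = p'−p = (1.8809,-0.9671); α = Δx/Fx = (2543/1352) / (2543/169) = 1/8
check: Δy/Fy = (-2615/2704) / (-2615/338) = 1/8 ✓

α = 1/8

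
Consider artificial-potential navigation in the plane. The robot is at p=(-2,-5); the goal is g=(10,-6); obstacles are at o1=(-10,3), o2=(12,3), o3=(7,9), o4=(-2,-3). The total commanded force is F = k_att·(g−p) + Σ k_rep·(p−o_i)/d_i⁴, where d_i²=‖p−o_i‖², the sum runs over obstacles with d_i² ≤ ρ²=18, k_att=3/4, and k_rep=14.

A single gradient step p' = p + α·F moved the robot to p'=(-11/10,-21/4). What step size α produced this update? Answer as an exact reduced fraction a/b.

α = 1/10

F_att = 3/4·(g−p) = 3/4·(12,-1) = (9.0000,-0.7500)
o1: d²=128 > ρ²=18 → inactive
o2: d²=260 > ρ²=18 → inactive
o3: d²=277 > ρ²=18 → inactive
o4: d²=4 ≤ ρ²=18; F_rep = 14·(0,-2)/4² = (0.0000,-1.7500)
F = F_att + ΣF_rep = (9.0000,-2.5000)
Δp = p'−p = (0.9000,-0.2500); α = Δx/Fx = (9/10) / (9) = 1/10
check: Δy/Fy = (-1/4) / (-5/2) = 1/10 ✓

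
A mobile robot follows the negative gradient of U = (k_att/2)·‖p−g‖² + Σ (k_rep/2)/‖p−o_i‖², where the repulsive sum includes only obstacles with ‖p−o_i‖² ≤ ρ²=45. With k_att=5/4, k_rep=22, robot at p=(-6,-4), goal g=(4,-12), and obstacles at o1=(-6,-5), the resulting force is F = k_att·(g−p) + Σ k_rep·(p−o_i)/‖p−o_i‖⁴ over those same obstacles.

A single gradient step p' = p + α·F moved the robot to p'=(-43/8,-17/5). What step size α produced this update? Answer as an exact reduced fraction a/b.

F_att = 5/4·(g−p) = 5/4·(10,-8) = (12.5000,-10.0000)
o1: d²=1 ≤ ρ²=45; F_rep = 22·(0,1)/1² = (0.0000,22.0000)
F = F_att + ΣF_rep = (12.5000,12.0000)
Δp = p'−p = (0.6250,0.6000); α = Δx/Fx = (5/8) / (25/2) = 1/20
check: Δy/Fy = (3/5) / (12) = 1/20 ✓

α = 1/20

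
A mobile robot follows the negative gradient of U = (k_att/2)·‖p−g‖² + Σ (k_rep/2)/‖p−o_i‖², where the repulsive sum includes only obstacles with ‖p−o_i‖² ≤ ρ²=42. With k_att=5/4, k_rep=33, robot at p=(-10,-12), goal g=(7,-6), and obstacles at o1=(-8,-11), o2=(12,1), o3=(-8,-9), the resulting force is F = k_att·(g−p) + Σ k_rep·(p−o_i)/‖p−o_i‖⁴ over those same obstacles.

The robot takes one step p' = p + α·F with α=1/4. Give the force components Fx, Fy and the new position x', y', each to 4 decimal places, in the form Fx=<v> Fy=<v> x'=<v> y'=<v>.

Fx=18.2195 Fy=5.5942 x'=-5.4451 y'=-10.6014

F_att = 5/4·(g−p) = 5/4·(17,6) = (21.2500,7.5000)
o1: d²=5 ≤ ρ²=42; F_rep = 33·(-2,-1)/5² = (-2.6400,-1.3200)
o2: d²=653 > ρ²=42 → inactive
o3: d²=13 ≤ ρ²=42; F_rep = 33·(-2,-3)/13² = (-0.3905,-0.5858)
F = F_att + ΣF_rep = (18.2195,5.5942)
p' = p + 1/4·F = (-5.4451,-10.6014)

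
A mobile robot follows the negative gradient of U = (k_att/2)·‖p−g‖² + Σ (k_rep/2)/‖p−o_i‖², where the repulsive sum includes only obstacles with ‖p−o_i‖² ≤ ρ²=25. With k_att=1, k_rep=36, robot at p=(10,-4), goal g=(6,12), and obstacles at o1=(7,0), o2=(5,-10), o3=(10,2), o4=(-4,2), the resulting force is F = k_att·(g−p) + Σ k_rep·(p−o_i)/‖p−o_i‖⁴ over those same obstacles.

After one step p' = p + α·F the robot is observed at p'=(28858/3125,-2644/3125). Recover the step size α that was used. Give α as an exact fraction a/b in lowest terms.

F_att = 1·(g−p) = 1·(-4,16) = (-4.0000,16.0000)
o1: d²=25 ≤ ρ²=25; F_rep = 36·(3,-4)/25² = (0.1728,-0.2304)
o2: d²=61 > ρ²=25 → inactive
o3: d²=36 > ρ²=25 → inactive
o4: d²=232 > ρ²=25 → inactive
F = F_att + ΣF_rep = (-3.8272,15.7696)
Δp = p'−p = (-0.7654,3.1539); α = Δx/Fx = (-2392/3125) / (-2392/625) = 1/5
check: Δy/Fy = (9856/3125) / (9856/625) = 1/5 ✓

α = 1/5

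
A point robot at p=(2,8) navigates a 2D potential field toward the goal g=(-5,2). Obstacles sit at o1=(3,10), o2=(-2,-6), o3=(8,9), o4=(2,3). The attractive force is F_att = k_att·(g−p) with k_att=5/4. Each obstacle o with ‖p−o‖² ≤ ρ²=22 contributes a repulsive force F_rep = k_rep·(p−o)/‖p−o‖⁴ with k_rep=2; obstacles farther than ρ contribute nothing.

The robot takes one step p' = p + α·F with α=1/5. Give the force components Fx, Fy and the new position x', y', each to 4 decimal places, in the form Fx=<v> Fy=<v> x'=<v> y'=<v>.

F_att = 5/4·(g−p) = 5/4·(-7,-6) = (-8.7500,-7.5000)
o1: d²=5 ≤ ρ²=22; F_rep = 2·(-1,-2)/5² = (-0.0800,-0.1600)
o2: d²=212 > ρ²=22 → inactive
o3: d²=37 > ρ²=22 → inactive
o4: d²=25 > ρ²=22 → inactive
F = F_att + ΣF_rep = (-8.8300,-7.6600)
p' = p + 1/5·F = (0.2340,6.4680)

Fx=-8.8300 Fy=-7.6600 x'=0.2340 y'=6.4680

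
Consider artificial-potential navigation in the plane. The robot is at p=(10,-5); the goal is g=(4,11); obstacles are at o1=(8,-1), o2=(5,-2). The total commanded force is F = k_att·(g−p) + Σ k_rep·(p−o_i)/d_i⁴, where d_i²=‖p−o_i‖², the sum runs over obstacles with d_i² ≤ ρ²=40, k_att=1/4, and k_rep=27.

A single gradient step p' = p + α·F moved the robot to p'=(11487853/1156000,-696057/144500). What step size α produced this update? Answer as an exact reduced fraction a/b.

F_att = 1/4·(g−p) = 1/4·(-6,16) = (-1.5000,4.0000)
o1: d²=20 ≤ ρ²=40; F_rep = 27·(2,-4)/20² = (0.1350,-0.2700)
o2: d²=34 ≤ ρ²=40; F_rep = 27·(5,-3)/34² = (0.1168,-0.0701)
F = F_att + ΣF_rep = (-1.2482,3.6599)
Δp = p'−p = (-0.0624,0.1830); α = Δx/Fx = (-72147/1156000) / (-72147/57800) = 1/20
check: Δy/Fy = (26443/144500) / (26443/7225) = 1/20 ✓

α = 1/20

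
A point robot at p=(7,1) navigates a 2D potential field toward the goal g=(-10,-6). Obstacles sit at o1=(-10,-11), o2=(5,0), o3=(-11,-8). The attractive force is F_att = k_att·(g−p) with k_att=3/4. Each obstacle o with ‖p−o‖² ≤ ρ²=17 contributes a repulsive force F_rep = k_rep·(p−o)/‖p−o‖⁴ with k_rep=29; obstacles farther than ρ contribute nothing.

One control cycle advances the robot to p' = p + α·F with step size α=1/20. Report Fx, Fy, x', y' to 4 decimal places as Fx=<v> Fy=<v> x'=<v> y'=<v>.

Fx=-10.4300 Fy=-4.0900 x'=6.4785 y'=0.7955

F_att = 3/4·(g−p) = 3/4·(-17,-7) = (-12.7500,-5.2500)
o1: d²=433 > ρ²=17 → inactive
o2: d²=5 ≤ ρ²=17; F_rep = 29·(2,1)/5² = (2.3200,1.1600)
o3: d²=405 > ρ²=17 → inactive
F = F_att + ΣF_rep = (-10.4300,-4.0900)
p' = p + 1/20·F = (6.4785,0.7955)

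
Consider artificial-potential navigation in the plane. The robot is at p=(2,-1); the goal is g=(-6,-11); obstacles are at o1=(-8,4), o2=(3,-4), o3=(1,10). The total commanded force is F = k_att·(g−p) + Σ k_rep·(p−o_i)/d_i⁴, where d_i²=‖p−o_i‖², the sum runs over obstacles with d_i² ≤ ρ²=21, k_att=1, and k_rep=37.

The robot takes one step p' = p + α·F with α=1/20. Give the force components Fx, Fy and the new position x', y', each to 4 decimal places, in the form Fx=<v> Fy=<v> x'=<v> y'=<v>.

F_att = 1·(g−p) = 1·(-8,-10) = (-8.0000,-10.0000)
o1: d²=125 > ρ²=21 → inactive
o2: d²=10 ≤ ρ²=21; F_rep = 37·(-1,3)/10² = (-0.3700,1.1100)
o3: d²=122 > ρ²=21 → inactive
F = F_att + ΣF_rep = (-8.3700,-8.8900)
p' = p + 1/20·F = (1.5815,-1.4445)

Fx=-8.3700 Fy=-8.8900 x'=1.5815 y'=-1.4445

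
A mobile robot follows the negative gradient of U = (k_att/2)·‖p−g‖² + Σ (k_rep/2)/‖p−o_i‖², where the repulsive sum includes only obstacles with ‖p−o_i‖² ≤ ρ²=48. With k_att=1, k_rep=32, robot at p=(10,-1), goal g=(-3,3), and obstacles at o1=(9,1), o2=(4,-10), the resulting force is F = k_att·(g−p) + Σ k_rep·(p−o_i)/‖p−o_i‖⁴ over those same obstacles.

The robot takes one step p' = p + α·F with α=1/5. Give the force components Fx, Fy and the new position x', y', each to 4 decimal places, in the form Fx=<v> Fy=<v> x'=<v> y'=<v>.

Fx=-11.7200 Fy=1.4400 x'=7.6560 y'=-0.7120

F_att = 1·(g−p) = 1·(-13,4) = (-13.0000,4.0000)
o1: d²=5 ≤ ρ²=48; F_rep = 32·(1,-2)/5² = (1.2800,-2.5600)
o2: d²=117 > ρ²=48 → inactive
F = F_att + ΣF_rep = (-11.7200,1.4400)
p' = p + 1/5·F = (7.6560,-0.7120)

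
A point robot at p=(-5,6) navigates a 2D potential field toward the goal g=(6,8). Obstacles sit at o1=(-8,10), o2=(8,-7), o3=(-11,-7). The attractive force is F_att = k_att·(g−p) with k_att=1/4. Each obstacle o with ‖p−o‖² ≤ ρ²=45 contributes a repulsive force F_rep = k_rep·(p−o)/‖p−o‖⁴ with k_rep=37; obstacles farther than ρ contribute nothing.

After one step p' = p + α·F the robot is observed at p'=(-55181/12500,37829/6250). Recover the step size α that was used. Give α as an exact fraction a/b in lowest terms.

α = 1/5

F_att = 1/4·(g−p) = 1/4·(11,2) = (2.7500,0.5000)
o1: d²=25 ≤ ρ²=45; F_rep = 37·(3,-4)/25² = (0.1776,-0.2368)
o2: d²=338 > ρ²=45 → inactive
o3: d²=205 > ρ²=45 → inactive
F = F_att + ΣF_rep = (2.9276,0.2632)
Δp = p'−p = (0.5855,0.0526); α = Δx/Fx = (7319/12500) / (7319/2500) = 1/5
check: Δy/Fy = (329/6250) / (329/1250) = 1/5 ✓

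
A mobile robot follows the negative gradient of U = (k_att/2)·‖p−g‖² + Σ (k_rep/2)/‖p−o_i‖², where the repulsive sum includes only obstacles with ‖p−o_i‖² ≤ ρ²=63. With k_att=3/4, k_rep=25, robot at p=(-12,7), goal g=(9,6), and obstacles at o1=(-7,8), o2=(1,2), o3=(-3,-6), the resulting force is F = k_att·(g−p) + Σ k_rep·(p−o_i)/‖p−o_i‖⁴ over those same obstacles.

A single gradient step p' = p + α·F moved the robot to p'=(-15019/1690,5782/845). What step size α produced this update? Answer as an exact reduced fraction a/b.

α = 1/5

F_att = 3/4·(g−p) = 3/4·(21,-1) = (15.7500,-0.7500)
o1: d²=26 ≤ ρ²=63; F_rep = 25·(-5,-1)/26² = (-0.1849,-0.0370)
o2: d²=194 > ρ²=63 → inactive
o3: d²=250 > ρ²=63 → inactive
F = F_att + ΣF_rep = (15.5651,-0.7870)
Δp = p'−p = (3.1130,-0.1574); α = Δx/Fx = (5261/1690) / (5261/338) = 1/5
check: Δy/Fy = (-133/845) / (-133/169) = 1/5 ✓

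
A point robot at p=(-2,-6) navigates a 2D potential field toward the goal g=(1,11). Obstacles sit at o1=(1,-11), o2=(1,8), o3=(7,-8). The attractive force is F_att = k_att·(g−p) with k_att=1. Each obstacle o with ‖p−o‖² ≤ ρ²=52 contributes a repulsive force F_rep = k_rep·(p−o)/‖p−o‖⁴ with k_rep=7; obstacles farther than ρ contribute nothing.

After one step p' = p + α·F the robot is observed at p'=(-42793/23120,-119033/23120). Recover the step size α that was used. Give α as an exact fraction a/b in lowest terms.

F_att = 1·(g−p) = 1·(3,17) = (3.0000,17.0000)
o1: d²=34 ≤ ρ²=52; F_rep = 7·(-3,5)/34² = (-0.0182,0.0303)
o2: d²=205 > ρ²=52 → inactive
o3: d²=85 > ρ²=52 → inactive
F = F_att + ΣF_rep = (2.9818,17.0303)
Δp = p'−p = (0.1491,0.8515); α = Δx/Fx = (3447/23120) / (3447/1156) = 1/20
check: Δy/Fy = (19687/23120) / (19687/1156) = 1/20 ✓

α = 1/20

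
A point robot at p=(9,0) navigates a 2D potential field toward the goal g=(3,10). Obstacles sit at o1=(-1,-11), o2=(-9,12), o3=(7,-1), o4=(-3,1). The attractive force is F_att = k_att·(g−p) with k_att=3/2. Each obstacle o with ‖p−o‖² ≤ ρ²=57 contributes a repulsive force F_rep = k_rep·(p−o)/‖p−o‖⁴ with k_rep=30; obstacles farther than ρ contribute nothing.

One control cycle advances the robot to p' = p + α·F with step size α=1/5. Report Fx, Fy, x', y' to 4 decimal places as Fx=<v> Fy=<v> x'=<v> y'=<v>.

Fx=-6.6000 Fy=16.2000 x'=7.6800 y'=3.2400

F_att = 3/2·(g−p) = 3/2·(-6,10) = (-9.0000,15.0000)
o1: d²=221 > ρ²=57 → inactive
o2: d²=468 > ρ²=57 → inactive
o3: d²=5 ≤ ρ²=57; F_rep = 30·(2,1)/5² = (2.4000,1.2000)
o4: d²=145 > ρ²=57 → inactive
F = F_att + ΣF_rep = (-6.6000,16.2000)
p' = p + 1/5·F = (7.6800,3.2400)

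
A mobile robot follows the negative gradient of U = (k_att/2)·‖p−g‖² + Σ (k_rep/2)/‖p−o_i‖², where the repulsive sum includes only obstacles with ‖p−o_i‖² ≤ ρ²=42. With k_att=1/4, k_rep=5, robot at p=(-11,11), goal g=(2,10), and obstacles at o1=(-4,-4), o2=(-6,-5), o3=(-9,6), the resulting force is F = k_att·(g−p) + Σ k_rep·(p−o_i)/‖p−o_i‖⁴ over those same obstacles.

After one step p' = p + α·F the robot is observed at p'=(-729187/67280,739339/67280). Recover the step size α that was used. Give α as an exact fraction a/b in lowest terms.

α = 1/20

F_att = 1/4·(g−p) = 1/4·(13,-1) = (3.2500,-0.2500)
o1: d²=274 > ρ²=42 → inactive
o2: d²=281 > ρ²=42 → inactive
o3: d²=29 ≤ ρ²=42; F_rep = 5·(-2,5)/29² = (-0.0119,0.0297)
F = F_att + ΣF_rep = (3.2381,-0.2203)
Δp = p'−p = (0.1619,-0.0110); α = Δx/Fx = (10893/67280) / (10893/3364) = 1/20
check: Δy/Fy = (-741/67280) / (-741/3364) = 1/20 ✓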